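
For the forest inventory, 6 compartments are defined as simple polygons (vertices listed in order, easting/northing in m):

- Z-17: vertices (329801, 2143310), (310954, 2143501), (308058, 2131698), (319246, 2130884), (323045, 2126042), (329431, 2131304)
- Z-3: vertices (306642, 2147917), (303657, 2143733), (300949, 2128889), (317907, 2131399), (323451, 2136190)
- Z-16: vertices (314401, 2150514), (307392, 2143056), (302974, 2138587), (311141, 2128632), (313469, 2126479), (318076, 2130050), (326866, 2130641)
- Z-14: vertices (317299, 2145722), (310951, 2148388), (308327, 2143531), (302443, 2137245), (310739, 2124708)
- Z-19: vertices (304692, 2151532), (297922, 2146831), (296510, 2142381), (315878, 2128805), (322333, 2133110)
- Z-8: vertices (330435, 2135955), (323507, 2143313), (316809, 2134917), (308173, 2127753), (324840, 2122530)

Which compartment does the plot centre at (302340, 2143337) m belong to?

Cast a ray rightward from (302340, 2143337). For each polygon, the edges (by vertex number in listed order) whose endpoints lie on opposite sides of northing = 2143337, where each meets that height, and whether that is right or left of the point:
Z-17: 1–2 at easting≈327136.8 (right), 2–3 at easting≈310913.8 (right) → 2 crossings.
Z-3: 2–3 at easting≈303584.8 (right), 5–1 at easting≈313206.8 (right) → 2 crossings.
Z-16: 1–2 at easting≈307656.1 (right), 7–1 at easting≈318902.7 (right) → 2 crossings.
Z-14: 3–4 at easting≈308145.4 (right), 5–1 at easting≈316554.5 (right) → 2 crossings.
Z-19: 2–3 at easting≈296813.3 (left), 5–1 at easting≈312539.6 (right) → 1 crossing.
Z-8: no edge straddles that height → 0 crossings.
Only Z-19 has an odd count, so the point is inside Z-19.

Z-19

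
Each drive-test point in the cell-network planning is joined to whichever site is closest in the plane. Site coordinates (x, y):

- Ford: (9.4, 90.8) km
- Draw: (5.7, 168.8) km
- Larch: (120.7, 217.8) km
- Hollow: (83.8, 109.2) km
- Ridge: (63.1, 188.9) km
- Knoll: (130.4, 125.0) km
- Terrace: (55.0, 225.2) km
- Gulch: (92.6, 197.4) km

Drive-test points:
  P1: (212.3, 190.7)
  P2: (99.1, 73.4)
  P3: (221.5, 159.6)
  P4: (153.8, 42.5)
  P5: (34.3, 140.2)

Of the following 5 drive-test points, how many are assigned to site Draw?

1

P1 → Larch
P2 → Hollow
P3 → Knoll
P4 → Knoll
P5 → Draw
1 of the 5 goes to Draw.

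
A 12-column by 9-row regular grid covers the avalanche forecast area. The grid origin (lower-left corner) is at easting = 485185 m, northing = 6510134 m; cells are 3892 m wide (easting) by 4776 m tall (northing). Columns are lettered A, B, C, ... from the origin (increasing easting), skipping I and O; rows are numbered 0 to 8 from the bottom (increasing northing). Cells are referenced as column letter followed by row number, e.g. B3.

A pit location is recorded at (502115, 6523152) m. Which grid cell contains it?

E2

Column index: ⌊(502115 − 485185) / 3892⌋ = ⌊4.350⌋ = 4 → column E
Row offset from origin: ⌊(6523152 − 6510134) / 4776⌋ = ⌊2.726⌋ = 2 → row 2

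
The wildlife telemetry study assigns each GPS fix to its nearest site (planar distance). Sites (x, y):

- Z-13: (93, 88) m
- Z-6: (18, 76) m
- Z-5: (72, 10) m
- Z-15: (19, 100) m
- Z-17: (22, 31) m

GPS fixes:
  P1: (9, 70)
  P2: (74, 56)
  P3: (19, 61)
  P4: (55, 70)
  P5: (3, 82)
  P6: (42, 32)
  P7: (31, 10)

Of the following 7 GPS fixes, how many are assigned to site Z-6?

P1 → Z-6
P2 → Z-13
P3 → Z-6
P4 → Z-6
P5 → Z-6
P6 → Z-17
P7 → Z-17
4 of the 7 go to Z-6.

4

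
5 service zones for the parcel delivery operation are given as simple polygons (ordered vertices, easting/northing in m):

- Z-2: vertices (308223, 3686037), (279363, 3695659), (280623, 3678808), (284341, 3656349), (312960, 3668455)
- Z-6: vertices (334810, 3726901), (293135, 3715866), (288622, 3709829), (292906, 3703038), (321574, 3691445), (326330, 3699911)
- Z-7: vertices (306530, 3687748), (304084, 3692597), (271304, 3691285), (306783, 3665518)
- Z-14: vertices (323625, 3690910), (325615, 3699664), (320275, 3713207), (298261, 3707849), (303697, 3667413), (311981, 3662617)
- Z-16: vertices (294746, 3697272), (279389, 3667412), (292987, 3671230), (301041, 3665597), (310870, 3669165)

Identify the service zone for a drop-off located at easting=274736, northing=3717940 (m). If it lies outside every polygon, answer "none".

Cast a ray rightward from (274736, 3717940). For each polygon, the edges (by vertex number in listed order) whose endpoints lie on opposite sides of northing = 3717940, where each meets that height, and whether that is right or left of the point:
Z-2: no edge straddles that height → 0 crossings.
Z-6: 1–2 at easting≈300967.7 (right), 6–1 at easting≈331994.5 (right) → 2 crossings.
Z-7: no edge straddles that height → 0 crossings.
Z-14: no edge straddles that height → 0 crossings.
Z-16: no edge straddles that height → 0 crossings.
All counts are even, so the point lies outside every listed polygon.

none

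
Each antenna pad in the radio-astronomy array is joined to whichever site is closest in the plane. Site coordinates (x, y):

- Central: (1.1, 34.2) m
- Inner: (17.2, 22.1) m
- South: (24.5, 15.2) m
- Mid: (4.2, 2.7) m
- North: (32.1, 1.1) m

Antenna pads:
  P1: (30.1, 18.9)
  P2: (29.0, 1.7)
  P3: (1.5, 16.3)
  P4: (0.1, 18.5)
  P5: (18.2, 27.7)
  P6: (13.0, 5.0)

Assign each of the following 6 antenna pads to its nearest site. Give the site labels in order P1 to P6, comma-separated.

P1 → South (d²=45.05)
P2 → North (d²=9.97)
P3 → Mid (d²=192.25)
P4 → Central (d²=247.49)
P5 → Inner (d²=32.36)
P6 → Mid (d²=82.73)

South, North, Mid, Central, Inner, Mid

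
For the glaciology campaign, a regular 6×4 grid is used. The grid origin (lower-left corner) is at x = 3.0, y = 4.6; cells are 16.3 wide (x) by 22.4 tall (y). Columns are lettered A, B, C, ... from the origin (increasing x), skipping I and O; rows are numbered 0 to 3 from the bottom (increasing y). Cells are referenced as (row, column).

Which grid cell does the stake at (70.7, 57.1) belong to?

(2, E)

Column index: ⌊(70.7 − 3.0) / 16.3⌋ = ⌊4.153⌋ = 4 → column E
Row offset from origin: ⌊(57.1 − 4.6) / 22.4⌋ = ⌊2.344⌋ = 2 → row 2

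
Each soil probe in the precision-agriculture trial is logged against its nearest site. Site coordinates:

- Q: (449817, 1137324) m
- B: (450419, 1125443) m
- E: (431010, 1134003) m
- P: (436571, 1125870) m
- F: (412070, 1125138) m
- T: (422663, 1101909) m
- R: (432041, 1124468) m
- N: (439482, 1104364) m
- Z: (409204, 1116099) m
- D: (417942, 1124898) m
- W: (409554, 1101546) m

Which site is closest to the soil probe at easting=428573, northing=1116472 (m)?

R

Squared distances to each site:
Q: 886113440.000; B: 557726557.000; E: 313274930.000; P: 152290408.000; F: 347448565.000; T: 247009069.000; R: 75963040.000; N: 265609945.000; Z: 375297290.000; D: 184015637.000; W: 584507837.000.
Minimum at R.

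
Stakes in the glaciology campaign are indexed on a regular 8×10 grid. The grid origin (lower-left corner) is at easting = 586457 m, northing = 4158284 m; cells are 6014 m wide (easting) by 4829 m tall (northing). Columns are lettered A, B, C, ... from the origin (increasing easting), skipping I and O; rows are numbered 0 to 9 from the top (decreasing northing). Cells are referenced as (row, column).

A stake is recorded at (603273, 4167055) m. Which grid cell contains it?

Column index: ⌊(603273 − 586457) / 6014⌋ = ⌊2.796⌋ = 2 → column C
Row offset from origin: ⌊(4167055 − 4158284) / 4829⌋ = ⌊1.816⌋ = 1 → row 8 (counted from top)

(8, C)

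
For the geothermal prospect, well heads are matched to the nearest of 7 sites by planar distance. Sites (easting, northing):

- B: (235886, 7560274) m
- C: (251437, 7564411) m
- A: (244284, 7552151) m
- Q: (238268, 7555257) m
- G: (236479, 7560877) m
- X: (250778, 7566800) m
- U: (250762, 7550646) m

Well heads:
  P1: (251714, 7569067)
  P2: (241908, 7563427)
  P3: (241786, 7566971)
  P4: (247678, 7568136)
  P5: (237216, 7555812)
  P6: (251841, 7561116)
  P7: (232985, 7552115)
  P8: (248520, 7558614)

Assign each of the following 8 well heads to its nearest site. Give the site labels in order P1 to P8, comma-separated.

P1 → X (d²=6015385.00)
P2 → G (d²=35976541.00)
P3 → G (d²=65301085.00)
P4 → X (d²=11394896.00)
P5 → Q (d²=1414729.00)
P6 → C (d²=11020241.00)
P7 → Q (d²=37782253.00)
P8 → C (d²=42114098.00)

X, G, G, X, Q, C, Q, C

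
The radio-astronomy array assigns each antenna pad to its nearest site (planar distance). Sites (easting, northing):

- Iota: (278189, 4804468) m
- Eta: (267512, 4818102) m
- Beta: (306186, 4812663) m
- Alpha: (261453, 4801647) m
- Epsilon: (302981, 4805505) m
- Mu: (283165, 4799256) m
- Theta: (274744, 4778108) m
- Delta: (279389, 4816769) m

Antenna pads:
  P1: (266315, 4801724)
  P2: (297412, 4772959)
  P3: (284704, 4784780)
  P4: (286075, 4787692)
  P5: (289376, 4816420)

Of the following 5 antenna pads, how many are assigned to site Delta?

1

P1 → Alpha
P2 → Theta
P3 → Theta
P4 → Mu
P5 → Delta
1 of the 5 goes to Delta.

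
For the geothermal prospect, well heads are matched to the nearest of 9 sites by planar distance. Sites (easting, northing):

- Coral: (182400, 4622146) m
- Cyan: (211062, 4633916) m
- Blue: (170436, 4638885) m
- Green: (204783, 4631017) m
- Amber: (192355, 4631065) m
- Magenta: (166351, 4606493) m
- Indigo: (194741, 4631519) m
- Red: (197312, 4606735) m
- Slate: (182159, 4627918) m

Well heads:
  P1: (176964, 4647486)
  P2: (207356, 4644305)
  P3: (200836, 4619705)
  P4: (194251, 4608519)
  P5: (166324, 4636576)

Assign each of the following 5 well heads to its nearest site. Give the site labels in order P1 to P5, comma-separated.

Blue, Cyan, Green, Red, Blue

P1 → Blue (d²=116591985.00)
P2 → Cyan (d²=121665757.00)
P3 → Green (d²=143540153.00)
P4 → Red (d²=12552377.00)
P5 → Blue (d²=22240025.00)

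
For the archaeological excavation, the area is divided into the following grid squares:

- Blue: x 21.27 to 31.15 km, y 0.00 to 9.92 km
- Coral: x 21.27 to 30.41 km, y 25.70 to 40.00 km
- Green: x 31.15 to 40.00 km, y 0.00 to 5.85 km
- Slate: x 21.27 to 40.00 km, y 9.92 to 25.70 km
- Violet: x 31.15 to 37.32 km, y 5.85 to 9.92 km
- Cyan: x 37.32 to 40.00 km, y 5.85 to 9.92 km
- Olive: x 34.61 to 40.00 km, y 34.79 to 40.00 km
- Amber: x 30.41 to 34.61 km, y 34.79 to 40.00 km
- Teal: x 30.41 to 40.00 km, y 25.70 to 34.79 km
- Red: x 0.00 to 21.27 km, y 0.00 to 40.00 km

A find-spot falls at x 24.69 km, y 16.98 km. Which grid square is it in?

The point has x = 24.69 and y = 16.98.
Only Slate satisfies 21.27 ≤ x ≤ 40.00 and 9.92 ≤ y ≤ 25.70.

Slate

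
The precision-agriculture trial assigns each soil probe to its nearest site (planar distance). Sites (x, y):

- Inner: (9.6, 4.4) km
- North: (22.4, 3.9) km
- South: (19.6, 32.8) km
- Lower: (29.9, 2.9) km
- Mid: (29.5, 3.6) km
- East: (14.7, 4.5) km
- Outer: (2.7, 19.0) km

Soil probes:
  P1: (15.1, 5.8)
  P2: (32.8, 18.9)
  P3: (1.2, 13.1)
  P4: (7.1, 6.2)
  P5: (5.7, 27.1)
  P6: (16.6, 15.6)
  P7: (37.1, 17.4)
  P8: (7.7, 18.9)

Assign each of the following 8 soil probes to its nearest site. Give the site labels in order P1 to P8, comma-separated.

P1 → East (d²=1.85)
P2 → Mid (d²=244.98)
P3 → Outer (d²=37.06)
P4 → Inner (d²=9.49)
P5 → Outer (d²=74.61)
P6 → East (d²=126.82)
P7 → Mid (d²=248.20)
P8 → Outer (d²=25.01)

East, Mid, Outer, Inner, Outer, East, Mid, Outer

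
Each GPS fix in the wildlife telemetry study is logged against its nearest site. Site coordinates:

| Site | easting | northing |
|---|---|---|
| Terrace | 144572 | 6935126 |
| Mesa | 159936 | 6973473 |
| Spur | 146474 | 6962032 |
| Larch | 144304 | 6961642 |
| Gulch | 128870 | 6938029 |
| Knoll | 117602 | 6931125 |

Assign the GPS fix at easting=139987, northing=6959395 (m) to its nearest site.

Larch

Squared distances to each site:
Terrace: 610006586.000; Mesa: 596152685.000; Spur: 49034938.000; Larch: 23685498.000; Gulch: 580093645.000; Knoll: 1300281125.000.
Minimum at Larch.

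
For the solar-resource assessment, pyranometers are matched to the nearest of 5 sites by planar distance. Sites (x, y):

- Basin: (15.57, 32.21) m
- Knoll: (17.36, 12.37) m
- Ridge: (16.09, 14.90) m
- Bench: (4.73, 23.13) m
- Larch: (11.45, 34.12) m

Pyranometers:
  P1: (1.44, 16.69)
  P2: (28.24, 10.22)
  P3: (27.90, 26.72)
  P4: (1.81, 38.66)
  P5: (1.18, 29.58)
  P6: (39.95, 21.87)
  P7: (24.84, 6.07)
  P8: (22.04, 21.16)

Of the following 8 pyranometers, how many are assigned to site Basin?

1

P1 → Bench
P2 → Knoll
P3 → Basin
P4 → Larch
P5 → Bench
P6 → Knoll
P7 → Knoll
P8 → Ridge
1 of the 8 goes to Basin.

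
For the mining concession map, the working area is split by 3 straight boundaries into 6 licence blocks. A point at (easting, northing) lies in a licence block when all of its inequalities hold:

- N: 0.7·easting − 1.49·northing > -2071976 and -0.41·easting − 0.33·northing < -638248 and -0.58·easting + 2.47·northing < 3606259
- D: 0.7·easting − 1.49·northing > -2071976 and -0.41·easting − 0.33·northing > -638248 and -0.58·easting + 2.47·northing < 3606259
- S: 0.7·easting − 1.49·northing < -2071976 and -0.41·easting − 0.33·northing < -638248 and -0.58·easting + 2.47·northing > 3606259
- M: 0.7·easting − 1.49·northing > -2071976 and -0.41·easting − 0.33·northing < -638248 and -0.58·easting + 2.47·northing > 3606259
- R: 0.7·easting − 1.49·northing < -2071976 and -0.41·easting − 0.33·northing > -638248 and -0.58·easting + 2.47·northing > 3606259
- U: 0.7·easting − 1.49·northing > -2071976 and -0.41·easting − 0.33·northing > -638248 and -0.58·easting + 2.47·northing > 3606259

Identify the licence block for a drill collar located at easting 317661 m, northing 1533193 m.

0.7·317661 − 1.49·1533193 = -2062094.870, which is > -2071976
-0.41·317661 − 0.33·1533193 = -636194.700, which is > -638248
-0.58·317661 + 2.47·1533193 = 3602743.330, which is < 3606259
This sign pattern matches D.

D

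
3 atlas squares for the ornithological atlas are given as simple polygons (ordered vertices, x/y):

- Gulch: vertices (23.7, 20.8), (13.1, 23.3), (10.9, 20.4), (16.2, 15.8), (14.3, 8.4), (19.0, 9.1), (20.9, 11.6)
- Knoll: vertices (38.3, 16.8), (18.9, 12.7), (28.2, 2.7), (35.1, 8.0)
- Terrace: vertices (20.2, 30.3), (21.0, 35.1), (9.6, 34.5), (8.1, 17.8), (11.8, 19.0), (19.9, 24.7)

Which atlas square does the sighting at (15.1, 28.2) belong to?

Terrace

Cast a ray rightward from (15.1, 28.2). For each polygon, the edges (by vertex number in listed order) whose endpoints lie on opposite sides of y = 28.2, where each meets that height, and whether that is right or left of the point:
Gulch: no edge straddles that height → 0 crossings.
Knoll: no edge straddles that height → 0 crossings.
Terrace: 3–4 at x≈9.03 (left), 6–1 at x≈20.09 (right) → 1 crossing.
Only Terrace has an odd count, so the point is inside Terrace.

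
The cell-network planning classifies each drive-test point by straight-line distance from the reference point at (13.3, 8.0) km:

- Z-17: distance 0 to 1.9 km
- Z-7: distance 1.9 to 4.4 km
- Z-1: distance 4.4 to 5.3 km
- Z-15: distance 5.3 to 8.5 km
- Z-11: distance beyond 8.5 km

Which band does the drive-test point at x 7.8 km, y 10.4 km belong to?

Distance = √((7.8−13.3)² + (10.4−8.0)²) = √(30.250 + 5.760) = 6.001 km.
5.3 ≤ 6.001 < 8.5 → Z-15.

Z-15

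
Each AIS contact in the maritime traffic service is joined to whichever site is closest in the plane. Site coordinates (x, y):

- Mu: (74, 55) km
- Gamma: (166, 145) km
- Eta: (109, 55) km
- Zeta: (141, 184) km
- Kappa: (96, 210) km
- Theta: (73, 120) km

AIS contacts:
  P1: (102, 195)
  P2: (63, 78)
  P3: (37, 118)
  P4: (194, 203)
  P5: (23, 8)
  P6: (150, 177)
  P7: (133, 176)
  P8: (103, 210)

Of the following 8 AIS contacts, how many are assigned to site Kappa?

2

P1 → Kappa
P2 → Mu
P3 → Theta
P4 → Zeta
P5 → Mu
P6 → Zeta
P7 → Zeta
P8 → Kappa
2 of the 8 go to Kappa.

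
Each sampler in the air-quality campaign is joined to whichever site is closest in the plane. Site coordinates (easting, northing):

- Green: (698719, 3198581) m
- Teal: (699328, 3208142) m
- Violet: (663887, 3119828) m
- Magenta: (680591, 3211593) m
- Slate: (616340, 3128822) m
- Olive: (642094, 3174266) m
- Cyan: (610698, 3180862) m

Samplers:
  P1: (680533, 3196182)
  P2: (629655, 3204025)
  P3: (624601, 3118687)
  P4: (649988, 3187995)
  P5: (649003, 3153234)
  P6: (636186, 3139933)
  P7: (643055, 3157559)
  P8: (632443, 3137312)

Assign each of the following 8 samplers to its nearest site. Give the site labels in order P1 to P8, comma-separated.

Magenta, Cyan, Slate, Olive, Olive, Slate, Olive, Slate

P1 → Magenta (d²=237502285.00)
P2 → Cyan (d²=895892418.00)
P3 → Slate (d²=170962346.00)
P4 → Olive (d²=250800677.00)
P5 → Olive (d²=490079305.00)
P6 → Slate (d²=517318037.00)
P7 → Olive (d²=280047370.00)
P8 → Slate (d²=331386709.00)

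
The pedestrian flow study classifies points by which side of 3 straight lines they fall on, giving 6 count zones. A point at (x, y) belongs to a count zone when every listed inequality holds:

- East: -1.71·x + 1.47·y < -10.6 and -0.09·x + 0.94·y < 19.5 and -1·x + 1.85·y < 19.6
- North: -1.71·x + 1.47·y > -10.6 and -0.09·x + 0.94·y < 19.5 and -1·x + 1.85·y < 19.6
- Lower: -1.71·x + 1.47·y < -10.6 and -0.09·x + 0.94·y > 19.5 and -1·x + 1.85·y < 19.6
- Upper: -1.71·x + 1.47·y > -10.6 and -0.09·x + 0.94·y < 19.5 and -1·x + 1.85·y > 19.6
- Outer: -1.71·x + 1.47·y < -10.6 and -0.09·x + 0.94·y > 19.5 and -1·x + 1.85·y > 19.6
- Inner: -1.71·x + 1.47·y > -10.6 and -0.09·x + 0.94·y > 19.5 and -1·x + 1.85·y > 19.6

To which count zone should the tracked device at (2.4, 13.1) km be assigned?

Upper

-1.71·2.4 + 1.47·13.1 = 15.153, which is > -10.6
-0.09·2.4 + 0.94·13.1 = 12.098, which is < 19.5
-1·2.4 + 1.85·13.1 = 21.835, which is > 19.6
This sign pattern matches Upper.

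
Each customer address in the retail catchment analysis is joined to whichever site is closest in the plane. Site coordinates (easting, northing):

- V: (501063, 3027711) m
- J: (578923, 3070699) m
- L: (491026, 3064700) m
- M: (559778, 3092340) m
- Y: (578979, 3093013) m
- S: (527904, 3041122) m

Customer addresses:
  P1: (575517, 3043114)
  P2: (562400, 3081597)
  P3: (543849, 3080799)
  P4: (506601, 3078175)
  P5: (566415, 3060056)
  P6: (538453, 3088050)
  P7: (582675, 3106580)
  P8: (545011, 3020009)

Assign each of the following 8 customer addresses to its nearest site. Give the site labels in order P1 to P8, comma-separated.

P1 → J (d²=772533061.00)
P2 → M (d²=122286933.00)
P3 → M (d²=386927722.00)
P4 → L (d²=424156250.00)
P5 → J (d²=269723513.00)
P6 → M (d²=473159725.00)
P7 → Y (d²=197723905.00)
P8 → S (d²=738408218.00)

J, M, M, L, J, M, Y, S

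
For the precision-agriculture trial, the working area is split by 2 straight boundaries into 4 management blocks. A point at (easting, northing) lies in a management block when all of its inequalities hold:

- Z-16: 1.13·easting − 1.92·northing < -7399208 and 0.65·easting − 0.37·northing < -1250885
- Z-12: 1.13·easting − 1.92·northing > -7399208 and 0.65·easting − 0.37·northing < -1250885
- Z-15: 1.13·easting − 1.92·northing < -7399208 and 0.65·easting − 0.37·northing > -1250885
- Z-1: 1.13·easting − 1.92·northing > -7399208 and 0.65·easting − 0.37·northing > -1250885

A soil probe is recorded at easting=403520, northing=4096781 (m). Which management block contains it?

Z-16

1.13·403520 − 1.92·4096781 = -7409841.920, which is < -7399208
0.65·403520 − 0.37·4096781 = -1253520.970, which is < -1250885
This sign pattern matches Z-16.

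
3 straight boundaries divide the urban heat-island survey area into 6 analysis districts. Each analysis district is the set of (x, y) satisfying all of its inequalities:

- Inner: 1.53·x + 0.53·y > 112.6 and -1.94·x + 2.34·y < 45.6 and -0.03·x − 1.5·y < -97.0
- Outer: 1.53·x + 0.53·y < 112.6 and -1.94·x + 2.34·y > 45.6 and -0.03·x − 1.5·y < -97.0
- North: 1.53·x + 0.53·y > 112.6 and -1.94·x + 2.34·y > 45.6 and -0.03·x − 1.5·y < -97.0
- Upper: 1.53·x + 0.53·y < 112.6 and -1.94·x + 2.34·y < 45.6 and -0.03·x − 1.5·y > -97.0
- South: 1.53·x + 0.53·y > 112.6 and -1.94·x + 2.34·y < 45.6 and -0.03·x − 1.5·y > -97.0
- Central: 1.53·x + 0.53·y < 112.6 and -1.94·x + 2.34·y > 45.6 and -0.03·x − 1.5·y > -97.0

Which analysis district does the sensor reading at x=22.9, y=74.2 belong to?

Outer

1.53·22.9 + 0.53·74.2 = 74.363, which is < 112.6
-1.94·22.9 + 2.34·74.2 = 129.202, which is > 45.6
-0.03·22.9 − 1.5·74.2 = -111.987, which is < -97.0
This sign pattern matches Outer.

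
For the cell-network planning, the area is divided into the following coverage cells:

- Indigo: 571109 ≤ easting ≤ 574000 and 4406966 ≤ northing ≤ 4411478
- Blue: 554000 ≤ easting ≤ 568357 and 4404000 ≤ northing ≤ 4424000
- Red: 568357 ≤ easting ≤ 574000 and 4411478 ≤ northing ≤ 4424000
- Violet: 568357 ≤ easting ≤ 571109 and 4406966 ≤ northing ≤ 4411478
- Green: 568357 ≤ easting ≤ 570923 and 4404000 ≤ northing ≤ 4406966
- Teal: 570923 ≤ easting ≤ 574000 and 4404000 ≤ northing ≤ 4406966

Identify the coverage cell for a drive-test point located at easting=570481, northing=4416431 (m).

Red

The point has easting = 570481 and northing = 4416431.
Only Red satisfies 568357 ≤ easting ≤ 574000 and 4411478 ≤ northing ≤ 4424000.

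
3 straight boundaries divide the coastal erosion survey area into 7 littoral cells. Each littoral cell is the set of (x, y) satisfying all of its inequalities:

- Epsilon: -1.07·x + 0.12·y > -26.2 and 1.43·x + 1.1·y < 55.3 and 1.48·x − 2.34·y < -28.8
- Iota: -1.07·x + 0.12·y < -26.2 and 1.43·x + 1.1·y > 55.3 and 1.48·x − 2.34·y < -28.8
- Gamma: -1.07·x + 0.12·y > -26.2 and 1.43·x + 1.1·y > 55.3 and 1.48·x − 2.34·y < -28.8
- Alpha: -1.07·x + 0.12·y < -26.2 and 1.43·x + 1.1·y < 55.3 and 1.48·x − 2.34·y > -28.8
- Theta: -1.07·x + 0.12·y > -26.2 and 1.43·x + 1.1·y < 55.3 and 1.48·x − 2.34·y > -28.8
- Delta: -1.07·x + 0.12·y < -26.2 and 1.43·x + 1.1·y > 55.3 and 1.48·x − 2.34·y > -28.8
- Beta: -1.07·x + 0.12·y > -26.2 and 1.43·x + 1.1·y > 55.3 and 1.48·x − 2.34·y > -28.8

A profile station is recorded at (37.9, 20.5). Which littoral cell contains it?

-1.07·37.9 + 0.12·20.5 = -38.093, which is < -26.2
1.43·37.9 + 1.1·20.5 = 76.747, which is > 55.3
1.48·37.9 − 2.34·20.5 = 8.122, which is > -28.8
This sign pattern matches Delta.

Delta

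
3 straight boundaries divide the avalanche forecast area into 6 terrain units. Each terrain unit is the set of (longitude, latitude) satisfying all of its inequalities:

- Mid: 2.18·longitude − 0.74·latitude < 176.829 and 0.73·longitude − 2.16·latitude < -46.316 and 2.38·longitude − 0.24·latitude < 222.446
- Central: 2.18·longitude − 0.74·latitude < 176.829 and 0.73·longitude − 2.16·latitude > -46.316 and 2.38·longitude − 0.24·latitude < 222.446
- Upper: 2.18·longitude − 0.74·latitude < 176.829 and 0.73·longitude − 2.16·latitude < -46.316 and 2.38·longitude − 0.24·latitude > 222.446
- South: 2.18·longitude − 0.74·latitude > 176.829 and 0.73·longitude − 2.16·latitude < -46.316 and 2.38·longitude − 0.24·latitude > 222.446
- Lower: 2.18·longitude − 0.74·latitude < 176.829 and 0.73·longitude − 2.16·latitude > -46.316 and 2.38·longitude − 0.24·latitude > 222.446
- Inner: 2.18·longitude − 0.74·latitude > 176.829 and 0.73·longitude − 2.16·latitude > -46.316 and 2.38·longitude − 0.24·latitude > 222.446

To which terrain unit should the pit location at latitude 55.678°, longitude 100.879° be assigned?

South

2.18·100.879 − 0.74·55.678 = 178.715, which is > 176.829
0.73·100.879 − 2.16·55.678 = -46.623, which is < -46.316
2.38·100.879 − 0.24·55.678 = 226.729, which is > 222.446
This sign pattern matches South.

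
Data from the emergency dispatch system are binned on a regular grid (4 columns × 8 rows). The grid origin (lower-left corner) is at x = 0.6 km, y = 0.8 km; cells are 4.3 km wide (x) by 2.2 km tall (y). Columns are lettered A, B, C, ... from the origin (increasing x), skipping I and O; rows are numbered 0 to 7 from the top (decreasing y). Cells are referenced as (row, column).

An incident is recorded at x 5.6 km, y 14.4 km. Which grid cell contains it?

Column index: ⌊(5.6 − 0.6) / 4.3⌋ = ⌊1.163⌋ = 1 → column B
Row offset from origin: ⌊(14.4 − 0.8) / 2.2⌋ = ⌊6.182⌋ = 6 → row 1 (counted from top)

(1, B)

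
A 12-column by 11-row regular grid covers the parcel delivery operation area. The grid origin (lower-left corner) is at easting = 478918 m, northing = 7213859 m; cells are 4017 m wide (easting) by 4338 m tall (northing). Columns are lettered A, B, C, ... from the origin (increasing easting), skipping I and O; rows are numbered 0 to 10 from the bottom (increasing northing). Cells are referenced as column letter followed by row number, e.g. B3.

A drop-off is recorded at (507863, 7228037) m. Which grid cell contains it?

H3

Column index: ⌊(507863 − 478918) / 4017⌋ = ⌊7.206⌋ = 7 → column H
Row offset from origin: ⌊(7228037 − 7213859) / 4338⌋ = ⌊3.268⌋ = 3 → row 3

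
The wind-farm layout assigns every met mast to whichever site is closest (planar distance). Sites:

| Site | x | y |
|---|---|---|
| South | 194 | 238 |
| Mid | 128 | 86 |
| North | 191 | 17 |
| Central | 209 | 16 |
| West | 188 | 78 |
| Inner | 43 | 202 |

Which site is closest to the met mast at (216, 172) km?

Squared distances to each site:
South: 4840.000; Mid: 15140.000; North: 24650.000; Central: 24385.000; West: 9620.000; Inner: 30829.000.
Minimum at South.

South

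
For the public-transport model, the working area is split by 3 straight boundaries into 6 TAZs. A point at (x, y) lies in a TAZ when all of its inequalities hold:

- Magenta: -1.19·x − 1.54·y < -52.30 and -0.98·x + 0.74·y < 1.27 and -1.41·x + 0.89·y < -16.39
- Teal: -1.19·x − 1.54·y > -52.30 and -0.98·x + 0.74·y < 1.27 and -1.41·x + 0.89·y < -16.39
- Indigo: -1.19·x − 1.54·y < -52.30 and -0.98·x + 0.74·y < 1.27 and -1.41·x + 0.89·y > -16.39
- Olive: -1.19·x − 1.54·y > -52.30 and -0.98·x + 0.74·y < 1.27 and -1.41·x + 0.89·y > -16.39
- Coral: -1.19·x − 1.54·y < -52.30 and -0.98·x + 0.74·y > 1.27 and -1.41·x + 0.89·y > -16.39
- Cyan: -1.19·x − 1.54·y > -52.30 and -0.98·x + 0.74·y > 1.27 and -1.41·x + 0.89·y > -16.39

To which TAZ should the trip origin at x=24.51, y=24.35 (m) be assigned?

-1.19·24.51 − 1.54·24.35 = -66.666, which is < -52.30
-0.98·24.51 + 0.74·24.35 = -6.001, which is < 1.27
-1.41·24.51 + 0.89·24.35 = -12.888, which is > -16.39
This sign pattern matches Indigo.

Indigo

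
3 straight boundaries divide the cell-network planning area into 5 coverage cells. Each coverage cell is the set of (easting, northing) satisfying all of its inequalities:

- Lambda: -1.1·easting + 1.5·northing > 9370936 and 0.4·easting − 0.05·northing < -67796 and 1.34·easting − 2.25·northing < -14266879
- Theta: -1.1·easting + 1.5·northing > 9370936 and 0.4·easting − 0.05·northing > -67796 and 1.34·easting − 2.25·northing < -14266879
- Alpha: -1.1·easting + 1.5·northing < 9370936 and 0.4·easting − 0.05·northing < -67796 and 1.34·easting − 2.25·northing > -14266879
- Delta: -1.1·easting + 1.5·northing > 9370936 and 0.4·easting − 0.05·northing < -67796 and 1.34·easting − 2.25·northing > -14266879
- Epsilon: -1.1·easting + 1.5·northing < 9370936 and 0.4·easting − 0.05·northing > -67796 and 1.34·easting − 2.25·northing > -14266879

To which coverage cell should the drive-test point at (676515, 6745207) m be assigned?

-1.1·676515 + 1.5·6745207 = 9373644.000, which is > 9370936
0.4·676515 − 0.05·6745207 = -66654.350, which is > -67796
1.34·676515 − 2.25·6745207 = -14270185.650, which is < -14266879
This sign pattern matches Theta.

Theta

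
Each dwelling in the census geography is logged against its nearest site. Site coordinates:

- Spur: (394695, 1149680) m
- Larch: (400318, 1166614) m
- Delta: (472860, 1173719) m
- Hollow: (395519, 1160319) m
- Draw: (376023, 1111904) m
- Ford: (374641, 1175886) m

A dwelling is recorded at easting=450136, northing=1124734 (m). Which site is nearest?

Squared distances to each site:
Spur: 3696007397.000; Larch: 4235767524.000; Delta: 2915910401.000; Hollow: 4249308914.000; Draw: 5657345669.000; Ford: 8316022129.000.
Minimum at Delta.

Delta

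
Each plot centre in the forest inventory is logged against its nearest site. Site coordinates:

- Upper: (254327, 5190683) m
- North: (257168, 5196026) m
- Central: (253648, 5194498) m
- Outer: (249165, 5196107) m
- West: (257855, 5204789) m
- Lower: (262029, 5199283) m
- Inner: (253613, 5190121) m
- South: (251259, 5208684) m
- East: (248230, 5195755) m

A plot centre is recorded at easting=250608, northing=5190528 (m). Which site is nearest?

Squared distances to each site:
Upper: 13854986.000; North: 73261604.000; Central: 25002500.000; Outer: 33207490.000; West: 255895130.000; Lower: 207089266.000; Inner: 9195674.000; South: 330064137.000; East: 32976413.000.
Minimum at Inner.

Inner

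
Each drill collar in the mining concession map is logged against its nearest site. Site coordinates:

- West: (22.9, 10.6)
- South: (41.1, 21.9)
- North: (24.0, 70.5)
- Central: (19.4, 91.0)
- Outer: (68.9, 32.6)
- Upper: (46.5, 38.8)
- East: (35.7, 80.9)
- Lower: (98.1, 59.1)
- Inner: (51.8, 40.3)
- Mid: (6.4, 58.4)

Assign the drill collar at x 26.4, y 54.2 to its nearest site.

North

Squared distances to each site:
West: 1913.210; South: 1259.380; North: 271.450; Central: 1403.240; Outer: 2272.810; Upper: 641.170; East: 799.380; Lower: 5164.900; Inner: 838.370; Mid: 417.640.
Minimum at North.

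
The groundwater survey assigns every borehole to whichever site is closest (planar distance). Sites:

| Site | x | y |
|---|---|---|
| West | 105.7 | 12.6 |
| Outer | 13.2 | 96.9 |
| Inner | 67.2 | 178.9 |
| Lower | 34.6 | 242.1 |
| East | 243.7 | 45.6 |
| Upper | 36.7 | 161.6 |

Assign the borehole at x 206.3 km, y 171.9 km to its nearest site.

Squared distances to each site:
West: 35496.850; Outer: 42912.610; Inner: 19397.810; Lower: 34408.930; East: 17350.450; Upper: 28870.250.
Minimum at East.

East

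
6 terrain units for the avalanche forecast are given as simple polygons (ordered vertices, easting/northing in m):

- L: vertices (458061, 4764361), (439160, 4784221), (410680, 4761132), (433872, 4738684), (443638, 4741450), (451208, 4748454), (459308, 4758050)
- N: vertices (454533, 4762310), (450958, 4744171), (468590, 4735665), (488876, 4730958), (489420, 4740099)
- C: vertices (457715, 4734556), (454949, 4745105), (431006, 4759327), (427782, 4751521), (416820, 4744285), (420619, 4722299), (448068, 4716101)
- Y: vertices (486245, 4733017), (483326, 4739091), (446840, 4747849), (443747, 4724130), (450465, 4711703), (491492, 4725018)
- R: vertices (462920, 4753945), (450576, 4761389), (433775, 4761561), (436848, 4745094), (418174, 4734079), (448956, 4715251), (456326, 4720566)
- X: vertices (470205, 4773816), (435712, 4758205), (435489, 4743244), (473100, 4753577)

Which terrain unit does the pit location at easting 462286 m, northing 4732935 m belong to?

Cast a ray rightward from (462286, 4732935). For each polygon, the edges (by vertex number in listed order) whose endpoints lie on opposite sides of northing = 4732935, where each meets that height, and whether that is right or left of the point:
L: no edge straddles that height → 0 crossings.
N: 3–4 at easting≈480355.6 (right), 4–5 at easting≈488993.7 (right) → 2 crossings.
C: 5–6 at easting≈418781.2 (left), 7–1 at easting≈456867.7 (left) → 0 crossings.
Y: 3–4 at easting≈444895.2 (left), 6–1 at easting≈486298.8 (right) → 1 crossing.
R: 5–6 at easting≈420044.3 (left), 7–1 at easting≈458769.5 (left) → 0 crossings.
X: no edge straddles that height → 0 crossings.
Only Y has an odd count, so the point is inside Y.

Y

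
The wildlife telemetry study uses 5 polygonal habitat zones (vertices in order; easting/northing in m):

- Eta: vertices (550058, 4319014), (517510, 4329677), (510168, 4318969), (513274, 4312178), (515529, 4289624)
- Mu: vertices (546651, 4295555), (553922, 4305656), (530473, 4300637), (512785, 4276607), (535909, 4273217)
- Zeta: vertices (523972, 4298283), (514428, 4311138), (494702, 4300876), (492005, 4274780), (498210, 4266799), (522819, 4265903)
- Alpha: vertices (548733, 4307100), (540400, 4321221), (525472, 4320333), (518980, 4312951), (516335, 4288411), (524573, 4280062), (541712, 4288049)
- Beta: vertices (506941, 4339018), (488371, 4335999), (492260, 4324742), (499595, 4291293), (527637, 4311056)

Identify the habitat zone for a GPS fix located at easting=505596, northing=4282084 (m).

Cast a ray rightward from (505596, 4282084). For each polygon, the edges (by vertex number in listed order) whose endpoints lie on opposite sides of northing = 4282084, where each meets that height, and whether that is right or left of the point:
Eta: no edge straddles that height → 0 crossings.
Mu: 3–4 at easting≈516816.5 (right), 5–1 at easting≈540173.0 (right) → 2 crossings.
Zeta: 3–4 at easting≈492759.9 (left), 6–1 at easting≈523395.2 (right) → 1 crossing.
Alpha: 5–6 at easting≈522577.9 (right), 6–7 at easting≈528911.9 (right) → 2 crossings.
Beta: no edge straddles that height → 0 crossings.
Only Zeta has an odd count, so the point is inside Zeta.

Zeta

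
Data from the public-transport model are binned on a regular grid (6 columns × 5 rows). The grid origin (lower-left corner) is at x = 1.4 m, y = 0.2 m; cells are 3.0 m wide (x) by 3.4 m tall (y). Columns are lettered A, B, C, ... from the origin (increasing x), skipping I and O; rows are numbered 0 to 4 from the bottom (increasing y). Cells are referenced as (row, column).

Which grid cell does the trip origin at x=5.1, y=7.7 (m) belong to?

(2, B)

Column index: ⌊(5.1 − 1.4) / 3.0⌋ = ⌊1.233⌋ = 1 → column B
Row offset from origin: ⌊(7.7 − 0.2) / 3.4⌋ = ⌊2.206⌋ = 2 → row 2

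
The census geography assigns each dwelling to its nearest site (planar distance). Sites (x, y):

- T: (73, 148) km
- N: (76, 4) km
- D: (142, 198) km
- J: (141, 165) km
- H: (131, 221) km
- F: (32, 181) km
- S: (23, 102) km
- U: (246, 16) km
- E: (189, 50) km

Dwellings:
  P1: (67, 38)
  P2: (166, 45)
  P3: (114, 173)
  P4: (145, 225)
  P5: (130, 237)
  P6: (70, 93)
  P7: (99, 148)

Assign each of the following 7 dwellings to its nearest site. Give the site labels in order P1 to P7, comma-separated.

P1 → N (d²=1237.00)
P2 → E (d²=554.00)
P3 → J (d²=793.00)
P4 → H (d²=212.00)
P5 → H (d²=257.00)
P6 → S (d²=2290.00)
P7 → T (d²=676.00)

N, E, J, H, H, S, T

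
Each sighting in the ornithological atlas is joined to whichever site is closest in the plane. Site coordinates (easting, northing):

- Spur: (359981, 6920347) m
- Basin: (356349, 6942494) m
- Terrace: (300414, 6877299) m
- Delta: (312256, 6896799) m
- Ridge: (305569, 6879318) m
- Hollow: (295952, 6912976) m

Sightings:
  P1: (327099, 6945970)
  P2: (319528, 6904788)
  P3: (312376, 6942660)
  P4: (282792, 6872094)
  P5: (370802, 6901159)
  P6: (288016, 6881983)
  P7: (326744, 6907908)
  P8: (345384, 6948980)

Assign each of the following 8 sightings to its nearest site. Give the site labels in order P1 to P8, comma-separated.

Basin, Delta, Hollow, Terrace, Spur, Terrace, Delta, Basin

P1 → Basin (d²=867645076.00)
P2 → Delta (d²=116706105.00)
P3 → Hollow (d²=1150887632.00)
P4 → Terrace (d²=337626909.00)
P5 → Spur (d²=485273385.00)
P6 → Terrace (d²=175650260.00)
P7 → Delta (d²=333312025.00)
P8 → Basin (d²=162299421.00)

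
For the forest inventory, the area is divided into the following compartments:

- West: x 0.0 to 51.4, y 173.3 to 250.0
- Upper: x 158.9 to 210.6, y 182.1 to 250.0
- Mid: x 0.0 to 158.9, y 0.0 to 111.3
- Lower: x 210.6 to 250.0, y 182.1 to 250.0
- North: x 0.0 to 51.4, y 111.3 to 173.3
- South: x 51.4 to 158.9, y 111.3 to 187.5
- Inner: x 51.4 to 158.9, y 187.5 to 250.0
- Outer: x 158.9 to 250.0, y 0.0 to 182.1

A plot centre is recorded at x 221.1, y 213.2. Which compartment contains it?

Lower

The point has x = 221.1 and y = 213.2.
Only Lower satisfies 210.6 ≤ x ≤ 250.0 and 182.1 ≤ y ≤ 250.0.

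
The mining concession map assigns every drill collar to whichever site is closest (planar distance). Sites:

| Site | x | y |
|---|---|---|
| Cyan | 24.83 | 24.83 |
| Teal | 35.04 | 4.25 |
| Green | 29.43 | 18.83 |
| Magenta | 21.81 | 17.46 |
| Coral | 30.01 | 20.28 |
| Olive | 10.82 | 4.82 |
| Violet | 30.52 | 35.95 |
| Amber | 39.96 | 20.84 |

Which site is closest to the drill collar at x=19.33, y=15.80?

Magenta

Squared distances to each site:
Cyan: 111.791; Teal: 380.207; Green: 111.191; Magenta: 8.906; Coral: 134.133; Olive: 192.980; Violet: 531.239; Amber: 450.999.
Minimum at Magenta.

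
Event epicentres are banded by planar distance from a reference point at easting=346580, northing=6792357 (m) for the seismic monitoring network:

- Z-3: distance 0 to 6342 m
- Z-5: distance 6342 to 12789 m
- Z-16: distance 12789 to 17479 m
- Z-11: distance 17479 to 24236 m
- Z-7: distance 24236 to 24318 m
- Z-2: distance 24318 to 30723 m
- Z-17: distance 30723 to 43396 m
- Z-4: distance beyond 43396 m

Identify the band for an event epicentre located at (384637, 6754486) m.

Z-4

Distance = √((384637−346580)² + (6754486−6792357)²) = √(1448335249.000 + 1434212641.000) = 53689.365 m.
43396 ≤ 53689.365 < ∞ → Z-4.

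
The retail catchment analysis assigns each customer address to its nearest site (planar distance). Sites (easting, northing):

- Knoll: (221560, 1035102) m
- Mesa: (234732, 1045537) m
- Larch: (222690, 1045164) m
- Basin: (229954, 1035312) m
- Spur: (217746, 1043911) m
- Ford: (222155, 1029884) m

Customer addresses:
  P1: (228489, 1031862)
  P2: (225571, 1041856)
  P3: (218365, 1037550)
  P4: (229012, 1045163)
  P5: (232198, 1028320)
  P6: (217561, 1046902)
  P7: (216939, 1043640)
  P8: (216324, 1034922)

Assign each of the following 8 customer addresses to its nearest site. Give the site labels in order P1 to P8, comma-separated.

P1 → Basin (d²=14048725.00)
P2 → Larch (d²=19243025.00)
P3 → Knoll (d²=16200729.00)
P4 → Mesa (d²=32858276.00)
P5 → Basin (d²=53923600.00)
P6 → Spur (d²=8980306.00)
P7 → Spur (d²=724690.00)
P8 → Knoll (d²=27448096.00)

Basin, Larch, Knoll, Mesa, Basin, Spur, Spur, Knoll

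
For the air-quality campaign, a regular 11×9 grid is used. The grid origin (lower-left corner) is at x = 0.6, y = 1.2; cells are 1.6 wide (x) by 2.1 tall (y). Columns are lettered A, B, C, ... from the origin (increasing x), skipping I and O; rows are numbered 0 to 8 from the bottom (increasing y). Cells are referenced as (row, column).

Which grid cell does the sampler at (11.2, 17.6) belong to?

Column index: ⌊(11.2 − 0.6) / 1.6⌋ = ⌊6.625⌋ = 6 → column G
Row offset from origin: ⌊(17.6 − 1.2) / 2.1⌋ = ⌊7.810⌋ = 7 → row 7

(7, G)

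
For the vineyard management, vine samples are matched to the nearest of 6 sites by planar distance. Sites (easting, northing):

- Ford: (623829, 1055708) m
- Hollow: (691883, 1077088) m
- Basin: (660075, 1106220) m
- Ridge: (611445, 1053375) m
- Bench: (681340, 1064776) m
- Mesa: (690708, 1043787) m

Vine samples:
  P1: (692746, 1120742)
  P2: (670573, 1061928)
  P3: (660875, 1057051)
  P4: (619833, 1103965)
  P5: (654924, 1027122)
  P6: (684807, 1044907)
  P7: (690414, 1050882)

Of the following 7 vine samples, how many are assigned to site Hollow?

P1 → Basin
P2 → Bench
P3 → Bench
P4 → Basin
P5 → Mesa
P6 → Mesa
P7 → Mesa
0 of the 7 go to Hollow.

0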